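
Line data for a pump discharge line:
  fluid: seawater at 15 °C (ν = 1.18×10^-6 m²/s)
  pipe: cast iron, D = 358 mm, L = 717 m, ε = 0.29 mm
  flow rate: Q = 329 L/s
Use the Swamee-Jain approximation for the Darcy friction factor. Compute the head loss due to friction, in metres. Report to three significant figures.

h_f ≈ 20.8 m

V = 4Q/(πD²) = 4·0.329/(π·0.358²) = 3.268 m/s
Re = VD/ν = 3.268·0.358/1.18×10^-6 = 9.92×10^5 → turbulent
ε/D = 0.29/358 = 8.10×10^-4
Swamee-Jain: f = 0.01912
h_f = f(L/D)V²/(2g) = 0.01912·(717/0.358)·3.268²/(2·9.81) = 20.85 m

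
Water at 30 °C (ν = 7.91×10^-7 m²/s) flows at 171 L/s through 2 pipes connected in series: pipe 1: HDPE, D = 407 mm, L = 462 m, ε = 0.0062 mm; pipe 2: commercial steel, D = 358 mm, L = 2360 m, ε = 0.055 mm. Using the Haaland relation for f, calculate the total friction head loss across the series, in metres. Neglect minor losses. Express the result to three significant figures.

H ≈ 15.1 m

Pipe 1: V = 1.314 m/s, Re = 6.76×10^5, ε/D = 1.52×10^-5, f = 0.01260, h_1 = f(L/D)V²/2g = 1.260 m
Pipe 2: V = 1.699 m/s, Re = 7.69×10^5, ε/D = 1.54×10^-4, f = 0.01431, h_2 = f(L/D)V²/2g = 13.87 m
Series → Q common, losses add: H = Σh = 15.13 m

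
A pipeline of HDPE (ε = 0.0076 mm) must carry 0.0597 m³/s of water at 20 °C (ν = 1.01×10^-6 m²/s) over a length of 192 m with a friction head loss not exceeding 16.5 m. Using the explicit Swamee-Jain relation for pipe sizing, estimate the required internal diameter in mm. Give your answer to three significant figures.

D ≈ 138 mm

Swamee-Jain (Type III): D = 0.66·[ε^1.25·(LQ²/(gh_f))^4.75 + ν·Q^9.4·(L/(gh_f))^5.2]^0.04
LQ²/(gh_f) = 0.004228; L/(gh_f) = 1.186
Term 1 = ε^1.25·(…)^4.75 = 2.11×10^-18; Term 2 = ν·Q^9.4·(…)^5.2 = 7.66×10^-18
D = 0.66·(2.11×10^-18 + 7.66×10^-18)^0.04 = 0.1378 m = 138 mm
Check: V = 4.01 m/s, Re = 5.46×10^5, f = 0.01374, h_f = 15.7 m ≈ 16.5 m ✓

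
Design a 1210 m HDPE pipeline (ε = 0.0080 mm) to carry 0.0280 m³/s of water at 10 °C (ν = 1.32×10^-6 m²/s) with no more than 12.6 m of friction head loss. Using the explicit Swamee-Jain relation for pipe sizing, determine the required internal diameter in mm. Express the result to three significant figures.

D ≈ 161 mm

Swamee-Jain (Type III): D = 0.66·[ε^1.25·(LQ²/(gh_f))^4.75 + ν·Q^9.4·(L/(gh_f))^5.2]^0.04
LQ²/(gh_f) = 0.007675; L/(gh_f) = 9.789
Term 1 = ε^1.25·(…)^4.75 = 3.83×10^-17; Term 2 = ν·Q^9.4·(…)^5.2 = 4.74×10^-16
D = 0.66·(3.83×10^-17 + 4.74×10^-16)^0.04 = 0.1614 m = 161 mm
Check: V = 1.37 m/s, Re = 1.67×10^5, f = 0.01649, h_f = 11.8 m ≈ 12.6 m ✓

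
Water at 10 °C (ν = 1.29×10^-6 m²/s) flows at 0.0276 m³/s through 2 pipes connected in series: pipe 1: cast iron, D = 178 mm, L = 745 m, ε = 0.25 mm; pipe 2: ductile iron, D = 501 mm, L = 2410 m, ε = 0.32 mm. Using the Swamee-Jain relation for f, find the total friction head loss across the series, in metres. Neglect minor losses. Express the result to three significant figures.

Pipe 1: V = 1.109 m/s, Re = 1.53×10^5, ε/D = 0.00140, f = 0.02298, h_1 = f(L/D)V²/2g = 6.031 m
Pipe 2: V = 0.1400 m/s, Re = 5.44×10^4, ε/D = 6.39×10^-4, f = 0.02278, h_2 = f(L/D)V²/2g = 0.1095 m
Series → Q common, losses add: H = Σh = 6.141 m

H ≈ 6.14 m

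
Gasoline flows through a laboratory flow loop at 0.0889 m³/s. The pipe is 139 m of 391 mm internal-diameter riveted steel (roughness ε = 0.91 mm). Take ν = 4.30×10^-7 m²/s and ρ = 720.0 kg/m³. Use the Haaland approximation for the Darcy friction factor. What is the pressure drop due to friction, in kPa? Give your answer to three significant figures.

V = 4Q/(πD²) = 4·0.0889/(π·0.391²) = 0.7404 m/s
Re = VD/ν = 0.7404·0.391/4.30×10^-7 = 6.73×10^5 → turbulent
ε/D = 0.91/391 = 0.00233
Haaland: f = 0.02466
h_f = f(L/D)V²/(2g) = 0.02466·(139/0.391)·0.7404²/(2·9.81) = 0.2449 m
Δp = ρg·h_f = 720.0·9.81·0.2449 = 1.730 kPa

Δp ≈ 1.73 kPa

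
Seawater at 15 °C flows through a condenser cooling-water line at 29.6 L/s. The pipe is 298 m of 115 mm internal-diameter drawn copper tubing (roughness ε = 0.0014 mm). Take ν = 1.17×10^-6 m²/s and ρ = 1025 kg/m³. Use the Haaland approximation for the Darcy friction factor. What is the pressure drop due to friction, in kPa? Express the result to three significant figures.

V = 4Q/(πD²) = 4·0.0296/(π·0.115²) = 2.850 m/s
Re = VD/ν = 2.850·0.115/1.17×10^-6 = 2.80×10^5 → turbulent
ε/D = 0.0014/115 = 1.22×10^-5
Haaland: f = 0.01462
h_f = f(L/D)V²/(2g) = 0.01462·(298/0.115)·2.850²/(2·9.81) = 15.68 m
Δp = ρg·h_f = 1025·9.81·15.68 = 157.7 kPa

Δp ≈ 158 kPa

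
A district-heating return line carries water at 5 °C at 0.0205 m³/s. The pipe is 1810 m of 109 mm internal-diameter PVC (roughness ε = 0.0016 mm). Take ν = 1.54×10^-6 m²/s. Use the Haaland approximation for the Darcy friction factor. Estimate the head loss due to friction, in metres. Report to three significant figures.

h_f ≈ 66.8 m

V = 4Q/(πD²) = 4·0.0205/(π·0.109²) = 2.197 m/s
Re = VD/ν = 2.197·0.109/1.54×10^-6 = 1.55×10^5 → turbulent
ε/D = 0.0016/109 = 1.47×10^-5
Haaland: f = 0.01636
h_f = f(L/D)V²/(2g) = 0.01636·(1810/0.109)·2.197²/(2·9.81) = 66.84 m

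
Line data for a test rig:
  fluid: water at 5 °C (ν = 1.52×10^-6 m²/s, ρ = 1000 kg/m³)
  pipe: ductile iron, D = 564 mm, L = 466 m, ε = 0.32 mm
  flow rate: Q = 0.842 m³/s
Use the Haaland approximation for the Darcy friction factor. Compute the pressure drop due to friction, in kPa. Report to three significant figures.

Δp ≈ 82.3 kPa

V = 4Q/(πD²) = 4·0.842/(π·0.564²) = 3.370 m/s
Re = VD/ν = 3.370·0.564/1.52×10^-6 = 1.25×10^6 → turbulent
ε/D = 0.32/564 = 5.67×10^-4
Haaland: f = 0.01754
h_f = f(L/D)V²/(2g) = 0.01754·(466/0.564)·3.370²/(2·9.81) = 8.391 m
Δp = ρg·h_f = 1000·9.81·8.391 = 82.31 kPa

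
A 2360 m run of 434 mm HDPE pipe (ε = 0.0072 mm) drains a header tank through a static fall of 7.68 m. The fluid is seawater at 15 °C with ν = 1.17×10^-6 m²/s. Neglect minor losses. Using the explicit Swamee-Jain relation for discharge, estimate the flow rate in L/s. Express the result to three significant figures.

Q ≈ 214 L/s

Swamee-Jain (Type II): Q = -0.965·√(gD⁵h_f/L)·ln[ε/(3.7D) + √(3.17ν²L/(gD³h_f))]
√(gD⁵h_f/L) = √(9.81·0.434⁵·7.68/2360) = 0.02217
ε/(3.7D) = 4.48×10^-6; √(3.17ν²L/(gD³h_f)) = 4.08×10^-5
Q = -0.965·0.02217·ln(4.526×10^-5) = 0.2140 m³/s
Check: V = 1.45 m/s, Re = 5.37×10^5, f = 0.01320, h_f = 7.66 m ≈ 7.68 m ✓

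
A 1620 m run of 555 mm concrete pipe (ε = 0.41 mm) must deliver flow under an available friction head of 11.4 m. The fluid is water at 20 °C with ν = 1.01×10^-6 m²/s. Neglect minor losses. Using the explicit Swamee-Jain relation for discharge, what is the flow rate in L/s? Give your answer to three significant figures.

Q ≈ 491 L/s

Swamee-Jain (Type II): Q = -0.965·√(gD⁵h_f/L)·ln[ε/(3.7D) + √(3.17ν²L/(gD³h_f))]
√(gD⁵h_f/L) = √(9.81·0.555⁵·11.4/1620) = 0.06029
ε/(3.7D) = 2.00×10^-4; √(3.17ν²L/(gD³h_f)) = 1.66×10^-5
Q = -0.965·0.06029·ln(2.162×10^-4) = 0.4910 m³/s
Check: V = 2.03 m/s, Re = 1.12×10^6, f = 0.01870, h_f = 11.5 m ≈ 11.4 m ✓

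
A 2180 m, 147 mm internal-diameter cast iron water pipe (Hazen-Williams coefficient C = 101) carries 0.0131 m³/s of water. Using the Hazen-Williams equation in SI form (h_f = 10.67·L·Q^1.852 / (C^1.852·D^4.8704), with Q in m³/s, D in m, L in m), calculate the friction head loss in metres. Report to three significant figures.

h_f ≈ 16.7 m

h_f = 10.67·2180·0.0131^1.852 / (101^1.852·0.147^4.8704) = 16.72 m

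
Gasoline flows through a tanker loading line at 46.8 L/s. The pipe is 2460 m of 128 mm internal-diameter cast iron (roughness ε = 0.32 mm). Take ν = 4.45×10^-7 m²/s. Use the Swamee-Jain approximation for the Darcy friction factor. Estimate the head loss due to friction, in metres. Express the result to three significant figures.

h_f ≈ 325 m

V = 4Q/(πD²) = 4·0.0468/(π·0.128²) = 3.637 m/s
Re = VD/ν = 3.637·0.128/4.45×10^-7 = 1.05×10^6 → turbulent
ε/D = 0.32/128 = 0.00250
Swamee-Jain: f = 0.02509
h_f = f(L/D)V²/(2g) = 0.02509·(2460/0.128)·3.637²/(2·9.81) = 325.1 m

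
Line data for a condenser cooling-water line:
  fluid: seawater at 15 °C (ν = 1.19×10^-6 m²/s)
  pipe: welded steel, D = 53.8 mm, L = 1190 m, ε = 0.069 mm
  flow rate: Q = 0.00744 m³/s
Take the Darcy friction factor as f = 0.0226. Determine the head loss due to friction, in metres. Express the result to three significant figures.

V = 4Q/(πD²) = 4·0.00744/(π·0.0538²) = 3.273 m/s
h_f = f(L/D)V²/(2g) = 0.02260·(1190/0.0538)·3.273²/(2·9.81) = 272.9 m

h_f ≈ 273 m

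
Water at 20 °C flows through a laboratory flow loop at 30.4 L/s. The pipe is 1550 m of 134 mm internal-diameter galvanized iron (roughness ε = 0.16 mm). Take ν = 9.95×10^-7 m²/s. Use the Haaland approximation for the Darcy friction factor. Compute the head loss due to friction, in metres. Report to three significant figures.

h_f ≈ 58.4 m

V = 4Q/(πD²) = 4·0.0304/(π·0.134²) = 2.156 m/s
Re = VD/ν = 2.156·0.134/9.95×10^-7 = 2.90×10^5 → turbulent
ε/D = 0.16/134 = 0.00119
Haaland: f = 0.02133
h_f = f(L/D)V²/(2g) = 0.02133·(1550/0.134)·2.156²/(2·9.81) = 58.43 m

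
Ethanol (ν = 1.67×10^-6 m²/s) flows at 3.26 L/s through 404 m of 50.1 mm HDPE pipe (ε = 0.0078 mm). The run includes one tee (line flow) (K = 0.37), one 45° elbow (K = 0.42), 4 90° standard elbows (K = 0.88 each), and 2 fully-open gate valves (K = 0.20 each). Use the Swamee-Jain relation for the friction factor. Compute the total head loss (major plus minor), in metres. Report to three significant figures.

H_L ≈ 24.7 m

V = 4Q/(πD²) = 1.654 m/s; V²/2g = 0.1394 m
Re = 4.96×10^4, ε/D = 1.56×10^-4 → f = 0.02142 (Swamee-Jain)
Major: h_f = f(L/D)·V²/2g = 0.02142·8064·0.1394 = 24.07 m
Minor: ΣK = 4.71; h_m = ΣK·V²/2g = 0.6565 m
Total H_L = 24.07 + 0.6565 = 24.73 m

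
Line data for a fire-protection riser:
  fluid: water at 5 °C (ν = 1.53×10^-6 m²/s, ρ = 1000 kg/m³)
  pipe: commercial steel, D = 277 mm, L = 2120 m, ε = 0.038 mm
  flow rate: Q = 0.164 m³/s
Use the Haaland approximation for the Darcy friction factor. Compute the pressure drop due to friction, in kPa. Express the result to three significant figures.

V = 4Q/(πD²) = 4·0.164/(π·0.277²) = 2.721 m/s
Re = VD/ν = 2.721·0.277/1.53×10^-6 = 4.93×10^5 → turbulent
ε/D = 0.038/277 = 1.37×10^-4
Haaland: f = 0.01469
h_f = f(L/D)V²/(2g) = 0.01469·(2120/0.277)·2.721²/(2·9.81) = 42.44 m
Δp = ρg·h_f = 1000·9.81·42.44 = 416.3 kPa

Δp ≈ 416 kPa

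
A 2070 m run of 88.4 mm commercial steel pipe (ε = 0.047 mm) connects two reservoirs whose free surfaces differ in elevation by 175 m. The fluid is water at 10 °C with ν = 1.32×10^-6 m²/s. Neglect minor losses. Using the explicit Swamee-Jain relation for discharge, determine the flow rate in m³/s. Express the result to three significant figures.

Swamee-Jain (Type II): Q = -0.965·√(gD⁵h_f/L)·ln[ε/(3.7D) + √(3.17ν²L/(gD³h_f))]
√(gD⁵h_f/L) = √(9.81·0.0884⁵·175/2070) = 0.002116
ε/(3.7D) = 1.44×10^-4; √(3.17ν²L/(gD³h_f)) = 9.82×10^-5
Q = -0.965·0.002116·ln(2.419×10^-4) = 0.01700 m³/s
Check: V = 2.77 m/s, Re = 1.86×10^5, f = 0.01923, h_f = 176 m ≈ 175 m ✓

Q ≈ 0.0170 m³/s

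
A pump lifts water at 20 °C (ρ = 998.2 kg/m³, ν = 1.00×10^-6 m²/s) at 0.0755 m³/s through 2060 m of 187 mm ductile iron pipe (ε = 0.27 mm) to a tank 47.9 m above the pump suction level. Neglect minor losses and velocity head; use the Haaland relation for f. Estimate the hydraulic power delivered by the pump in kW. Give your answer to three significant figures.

P_hyd ≈ 104 kW

V = 4Q/(πD²) = 2.749 m/s; Re = 5.14×10^5; ε/D = 0.00144; f = 0.02195
h_f = f(L/D)V²/2g = 93.15 m
Total head H = z + h_f = 47.9 + 93.15 = 141.0 m
P_hyd = ρgQH = 998.2·9.81·0.0755·141.0 = 104.3 kW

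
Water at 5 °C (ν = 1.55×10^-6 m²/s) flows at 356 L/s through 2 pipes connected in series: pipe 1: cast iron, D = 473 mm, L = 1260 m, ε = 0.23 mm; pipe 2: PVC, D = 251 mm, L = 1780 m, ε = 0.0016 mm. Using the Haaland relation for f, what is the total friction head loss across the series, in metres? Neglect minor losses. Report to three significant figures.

Pipe 1: V = 2.026 m/s, Re = 6.18×10^5, ε/D = 4.86×10^-4, f = 0.01734, h_1 = f(L/D)V²/2g = 9.661 m
Pipe 2: V = 7.195 m/s, Re = 1.17×10^6, ε/D = 6.37×10^-6, f = 0.01142, h_2 = f(L/D)V²/2g = 213.6 m
Series → Q common, losses add: H = Σh = 223.3 m

H ≈ 223 m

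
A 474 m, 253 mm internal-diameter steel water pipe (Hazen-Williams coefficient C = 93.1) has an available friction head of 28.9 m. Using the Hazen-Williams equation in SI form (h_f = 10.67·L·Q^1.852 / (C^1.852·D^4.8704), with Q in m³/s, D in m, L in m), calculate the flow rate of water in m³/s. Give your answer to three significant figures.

Rearranging: Q = [h_f·C^1.852·D^4.8704 / (10.67·L)]^(1/1.852)
Q = [28.9·93.1^1.852·0.253^4.8704 / (10.67·474)]^0.540 = 0.1542 m³/s

Q ≈ 0.154 m³/s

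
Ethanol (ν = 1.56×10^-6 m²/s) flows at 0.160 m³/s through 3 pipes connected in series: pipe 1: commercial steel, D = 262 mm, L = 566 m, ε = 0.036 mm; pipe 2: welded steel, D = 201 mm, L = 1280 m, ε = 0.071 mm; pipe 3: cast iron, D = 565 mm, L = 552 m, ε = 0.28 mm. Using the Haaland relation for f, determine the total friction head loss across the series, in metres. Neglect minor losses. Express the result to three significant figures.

Pipe 1: V = 2.968 m/s, Re = 4.98×10^5, ε/D = 1.37×10^-4, f = 0.01467, h_1 = f(L/D)V²/2g = 14.23 m
Pipe 2: V = 5.042 m/s, Re = 6.50×10^5, ε/D = 3.53×10^-4, f = 0.01634, h_2 = f(L/D)V²/2g = 134.9 m
Pipe 3: V = 0.6382 m/s, Re = 2.31×10^5, ε/D = 4.96×10^-4, f = 0.01839, h_3 = f(L/D)V²/2g = 0.3730 m
Series → Q common, losses add: H = Σh = 149.5 m

H ≈ 149 m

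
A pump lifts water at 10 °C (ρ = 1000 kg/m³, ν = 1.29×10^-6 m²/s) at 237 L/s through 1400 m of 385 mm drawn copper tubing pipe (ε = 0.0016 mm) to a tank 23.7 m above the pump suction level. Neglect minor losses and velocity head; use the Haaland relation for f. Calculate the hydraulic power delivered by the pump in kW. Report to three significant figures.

P_hyd ≈ 77.7 kW

V = 4Q/(πD²) = 2.036 m/s; Re = 6.08×10^5; ε/D = 4.16×10^-6; f = 0.01267
h_f = f(L/D)V²/2g = 9.733 m
Total head H = z + h_f = 23.7 + 9.733 = 33.43 m
P_hyd = ρgQH = 1000·9.81·0.237·33.43 = 77.73 kW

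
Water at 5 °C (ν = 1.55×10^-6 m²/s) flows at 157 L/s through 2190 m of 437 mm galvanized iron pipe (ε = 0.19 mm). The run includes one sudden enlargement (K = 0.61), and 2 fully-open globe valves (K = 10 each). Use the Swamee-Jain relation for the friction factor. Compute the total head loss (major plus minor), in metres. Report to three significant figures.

H_L ≈ 6.18 m

V = 4Q/(πD²) = 1.047 m/s; V²/2g = 0.05585 m
Re = 2.95×10^5, ε/D = 4.35×10^-4 → f = 0.01797 (Swamee-Jain)
Major: h_f = f(L/D)·V²/2g = 0.01797·5011·0.05585 = 5.028 m
Minor: ΣK = 20.6; h_m = ΣK·V²/2g = 1.151 m
Total H_L = 5.028 + 1.151 = 6.179 m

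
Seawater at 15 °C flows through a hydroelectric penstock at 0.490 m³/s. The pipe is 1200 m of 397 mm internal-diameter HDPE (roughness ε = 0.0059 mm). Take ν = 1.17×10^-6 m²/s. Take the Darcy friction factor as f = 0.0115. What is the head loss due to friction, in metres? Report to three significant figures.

h_f ≈ 27.8 m

V = 4Q/(πD²) = 4·0.490/(π·0.397²) = 3.958 m/s
h_f = f(L/D)V²/(2g) = 0.01150·(1200/0.397)·3.958²/(2·9.81) = 27.76 m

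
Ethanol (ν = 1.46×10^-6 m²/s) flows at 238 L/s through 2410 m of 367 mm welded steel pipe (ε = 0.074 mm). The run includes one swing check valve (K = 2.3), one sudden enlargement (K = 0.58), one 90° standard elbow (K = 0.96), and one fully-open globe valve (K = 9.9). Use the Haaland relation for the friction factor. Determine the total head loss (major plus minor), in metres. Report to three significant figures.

V = 4Q/(πD²) = 2.250 m/s; V²/2g = 0.2580 m
Re = 5.66×10^5, ε/D = 2.02×10^-4 → f = 0.01516 (Haaland)
Major: h_f = f(L/D)·V²/2g = 0.01516·6567·0.2580 = 25.68 m
Minor: ΣK = 13.7; h_m = ΣK·V²/2g = 3.545 m
Total H_L = 25.68 + 3.545 = 29.22 m

H_L ≈ 29.2 m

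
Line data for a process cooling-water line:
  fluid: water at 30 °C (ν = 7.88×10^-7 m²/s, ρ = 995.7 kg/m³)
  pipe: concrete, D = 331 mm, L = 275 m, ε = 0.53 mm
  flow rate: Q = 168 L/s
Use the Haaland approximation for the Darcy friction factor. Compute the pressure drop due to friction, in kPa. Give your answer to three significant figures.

Δp ≈ 35.3 kPa

V = 4Q/(πD²) = 4·0.168/(π·0.331²) = 1.952 m/s
Re = VD/ν = 1.952·0.331/7.88×10^-7 = 8.20×10^5 → turbulent
ε/D = 0.53/331 = 0.00160
Haaland: f = 0.02237
h_f = f(L/D)V²/(2g) = 0.02237·(275/0.331)·1.952²/(2·9.81) = 3.611 m
Δp = ρg·h_f = 995.7·9.81·3.611 = 35.27 kPa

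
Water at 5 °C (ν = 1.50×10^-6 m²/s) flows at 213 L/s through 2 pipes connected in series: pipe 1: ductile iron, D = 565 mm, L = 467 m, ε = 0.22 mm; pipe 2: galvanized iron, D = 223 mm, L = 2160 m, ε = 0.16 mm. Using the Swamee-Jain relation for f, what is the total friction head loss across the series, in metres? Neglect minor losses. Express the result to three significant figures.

Pipe 1: V = 0.8496 m/s, Re = 3.20×10^5, ε/D = 3.89×10^-4, f = 0.01757, h_1 = f(L/D)V²/2g = 0.5342 m
Pipe 2: V = 5.454 m/s, Re = 8.11×10^5, ε/D = 7.17×10^-4, f = 0.01872, h_2 = f(L/D)V²/2g = 274.8 m
Series → Q common, losses add: H = Σh = 275.4 m

H ≈ 275 m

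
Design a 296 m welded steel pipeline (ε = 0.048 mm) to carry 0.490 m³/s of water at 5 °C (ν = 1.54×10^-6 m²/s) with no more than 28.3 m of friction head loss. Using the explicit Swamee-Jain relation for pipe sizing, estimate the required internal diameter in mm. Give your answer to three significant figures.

Swamee-Jain (Type III): D = 0.66·[ε^1.25·(LQ²/(gh_f))^4.75 + ν·Q^9.4·(L/(gh_f))^5.2]^0.04
LQ²/(gh_f) = 0.2560; L/(gh_f) = 1.066
Term 1 = ε^1.25·(…)^4.75 = 6.17×10^-9; Term 2 = ν·Q^9.4·(…)^5.2 = 2.63×10^-9
D = 0.66·(6.17×10^-9 + 2.63×10^-9)^0.04 = 0.3143 m = 314 mm
Check: V = 6.32 m/s, Re = 1.29×10^6, f = 0.01400, h_f = 26.8 m ≈ 28.3 m ✓

D ≈ 314 mm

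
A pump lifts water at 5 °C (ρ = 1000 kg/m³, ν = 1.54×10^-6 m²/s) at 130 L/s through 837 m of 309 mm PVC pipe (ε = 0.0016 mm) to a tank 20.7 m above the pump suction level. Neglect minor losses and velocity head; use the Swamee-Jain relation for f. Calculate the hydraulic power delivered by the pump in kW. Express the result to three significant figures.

P_hyd ≈ 33.8 kW

V = 4Q/(πD²) = 1.734 m/s; Re = 3.48×10^5; ε/D = 5.18×10^-6; f = 0.01405
h_f = f(L/D)V²/2g = 5.830 m
Total head H = z + h_f = 20.7 + 5.830 = 26.53 m
P_hyd = ρgQH = 1000·9.81·0.130·26.53 = 33.83 kW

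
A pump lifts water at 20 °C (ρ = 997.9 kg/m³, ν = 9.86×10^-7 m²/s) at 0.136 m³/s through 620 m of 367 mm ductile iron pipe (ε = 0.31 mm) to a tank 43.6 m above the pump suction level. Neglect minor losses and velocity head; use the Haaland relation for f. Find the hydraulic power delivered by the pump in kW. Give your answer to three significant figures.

P_hyd ≈ 61.7 kW

V = 4Q/(πD²) = 1.286 m/s; Re = 4.79×10^5; ε/D = 8.45×10^-4; f = 0.01950
h_f = f(L/D)V²/2g = 2.776 m
Total head H = z + h_f = 43.6 + 2.776 = 46.38 m
P_hyd = ρgQH = 997.9·9.81·0.136·46.38 = 61.74 kW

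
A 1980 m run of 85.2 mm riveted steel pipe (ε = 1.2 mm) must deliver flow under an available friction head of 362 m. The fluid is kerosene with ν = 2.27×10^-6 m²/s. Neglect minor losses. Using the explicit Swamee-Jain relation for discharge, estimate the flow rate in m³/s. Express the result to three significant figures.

Q ≈ 0.0152 m³/s

Swamee-Jain (Type II): Q = -0.965·√(gD⁵h_f/L)·ln[ε/(3.7D) + √(3.17ν²L/(gD³h_f))]
√(gD⁵h_f/L) = √(9.81·0.0852⁵·362/1980) = 0.002838
ε/(3.7D) = 0.00381; √(3.17ν²L/(gD³h_f)) = 1.21×10^-4
Q = -0.965·0.002838·ln(0.003928) = 0.01517 m³/s
Check: V = 2.66 m/s, Re = 9.99×10^4, f = 0.04343, h_f = 364 m ≈ 362 m ✓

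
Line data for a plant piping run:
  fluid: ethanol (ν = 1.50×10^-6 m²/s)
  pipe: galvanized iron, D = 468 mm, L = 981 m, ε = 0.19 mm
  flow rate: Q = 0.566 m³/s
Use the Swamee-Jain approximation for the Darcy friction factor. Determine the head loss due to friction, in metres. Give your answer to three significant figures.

V = 4Q/(πD²) = 4·0.566/(π·0.468²) = 3.290 m/s
Re = VD/ν = 3.290·0.468/1.50×10^-6 = 1.03×10^6 → turbulent
ε/D = 0.19/468 = 4.06×10^-4
Swamee-Jain: f = 0.01661
h_f = f(L/D)V²/(2g) = 0.01661·(981/0.468)·3.290²/(2·9.81) = 19.21 m

h_f ≈ 19.2 m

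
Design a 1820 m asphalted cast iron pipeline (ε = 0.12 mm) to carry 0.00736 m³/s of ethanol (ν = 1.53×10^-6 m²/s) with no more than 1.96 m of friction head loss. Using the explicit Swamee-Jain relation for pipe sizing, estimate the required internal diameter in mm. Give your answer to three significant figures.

D ≈ 160 mm

Swamee-Jain (Type III): D = 0.66·[ε^1.25·(LQ²/(gh_f))^4.75 + ν·Q^9.4·(L/(gh_f))^5.2]^0.04
LQ²/(gh_f) = 0.005127; L/(gh_f) = 94.66
Term 1 = ε^1.25·(…)^4.75 = 1.66×10^-16; Term 2 = ν·Q^9.4·(…)^5.2 = 2.57×10^-16
D = 0.66·(1.66×10^-16 + 2.57×10^-16)^0.04 = 0.1602 m = 160 mm
Check: V = 0.365 m/s, Re = 3.82×10^4, f = 0.02444, h_f = 1.89 m ≈ 1.96 m ✓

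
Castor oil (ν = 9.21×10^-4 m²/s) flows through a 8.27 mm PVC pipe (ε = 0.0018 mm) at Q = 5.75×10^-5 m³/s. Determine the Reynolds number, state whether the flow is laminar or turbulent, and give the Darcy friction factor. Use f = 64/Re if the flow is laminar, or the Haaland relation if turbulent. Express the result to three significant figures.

Re ≈ 9.61; laminar; f = 64/Re ≈ 6.66

V = 4Q/(πD²) = 1.070 m/s
Re = VD/ν = 1.070·0.00827/9.21×10^-4 = 9.61
Re < 2300 → laminar → f = 64/Re = 6.658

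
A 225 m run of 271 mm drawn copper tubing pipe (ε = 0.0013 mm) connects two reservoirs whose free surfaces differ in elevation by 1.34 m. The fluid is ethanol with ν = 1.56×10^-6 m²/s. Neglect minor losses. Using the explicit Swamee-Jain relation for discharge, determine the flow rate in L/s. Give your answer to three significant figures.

Swamee-Jain (Type II): Q = -0.965·√(gD⁵h_f/L)·ln[ε/(3.7D) + √(3.17ν²L/(gD³h_f))]
√(gD⁵h_f/L) = √(9.81·0.271⁵·1.34/225) = 0.009241
ε/(3.7D) = 1.30×10^-6; √(3.17ν²L/(gD³h_f)) = 8.15×10^-5
Q = -0.965·0.009241·ln(8.275×10^-5) = 0.08382 m³/s
Check: V = 1.45 m/s, Re = 2.52×10^5, f = 0.01490, h_f = 1.33 m ≈ 1.34 m ✓

Q ≈ 83.8 L/s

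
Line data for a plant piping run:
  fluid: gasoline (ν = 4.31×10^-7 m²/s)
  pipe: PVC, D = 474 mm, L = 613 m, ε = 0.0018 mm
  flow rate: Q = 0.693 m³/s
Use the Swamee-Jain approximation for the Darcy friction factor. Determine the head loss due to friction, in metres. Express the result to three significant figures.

V = 4Q/(πD²) = 4·0.693/(π·0.474²) = 3.927 m/s
Re = VD/ν = 3.927·0.474/4.31×10^-7 = 4.32×10^6 → turbulent
ε/D = 0.0018/474 = 3.80×10^-6
Swamee-Jain: f = 0.009442
h_f = f(L/D)V²/(2g) = 0.009442·(613/0.474)·3.927²/(2·9.81) = 9.599 m

h_f ≈ 9.60 m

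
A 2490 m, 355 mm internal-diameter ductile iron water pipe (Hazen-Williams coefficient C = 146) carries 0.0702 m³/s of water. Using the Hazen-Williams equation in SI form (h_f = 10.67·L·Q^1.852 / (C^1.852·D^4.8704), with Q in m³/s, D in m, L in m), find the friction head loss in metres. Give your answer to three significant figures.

h_f = 10.67·2490·0.0702^1.852 / (146^1.852·0.355^4.8704) = 2.951 m

h_f ≈ 2.95 m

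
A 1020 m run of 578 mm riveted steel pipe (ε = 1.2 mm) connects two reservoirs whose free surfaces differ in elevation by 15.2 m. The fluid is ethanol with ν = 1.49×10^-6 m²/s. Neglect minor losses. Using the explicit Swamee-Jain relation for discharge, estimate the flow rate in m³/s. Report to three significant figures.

Q ≈ 0.699 m³/s

Swamee-Jain (Type II): Q = -0.965·√(gD⁵h_f/L)·ln[ε/(3.7D) + √(3.17ν²L/(gD³h_f))]
√(gD⁵h_f/L) = √(9.81·0.578⁵·15.2/1020) = 0.09711
ε/(3.7D) = 5.61×10^-4; √(3.17ν²L/(gD³h_f)) = 1.58×10^-5
Q = -0.965·0.09711·ln(5.769×10^-4) = 0.6989 m³/s
Check: V = 2.66 m/s, Re = 1.03×10^6, f = 0.02390, h_f = 15.3 m ≈ 15.2 m ✓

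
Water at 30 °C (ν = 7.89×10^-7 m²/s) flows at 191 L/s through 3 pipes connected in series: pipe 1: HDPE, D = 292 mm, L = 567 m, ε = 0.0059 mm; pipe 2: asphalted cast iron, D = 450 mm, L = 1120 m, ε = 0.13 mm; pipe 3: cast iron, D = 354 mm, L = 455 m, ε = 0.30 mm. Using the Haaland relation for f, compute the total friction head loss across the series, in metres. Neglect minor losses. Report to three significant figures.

H ≈ 17.2 m

Pipe 1: V = 2.852 m/s, Re = 1.06×10^6, ε/D = 2.02×10^-5, f = 0.01187, h_1 = f(L/D)V²/2g = 9.561 m
Pipe 2: V = 1.201 m/s, Re = 6.85×10^5, ε/D = 2.89×10^-4, f = 0.01577, h_2 = f(L/D)V²/2g = 2.885 m
Pipe 3: V = 1.941 m/s, Re = 8.71×10^5, ε/D = 8.47×10^-4, f = 0.01925, h_3 = f(L/D)V²/2g = 4.749 m
Series → Q common, losses add: H = Σh = 17.19 m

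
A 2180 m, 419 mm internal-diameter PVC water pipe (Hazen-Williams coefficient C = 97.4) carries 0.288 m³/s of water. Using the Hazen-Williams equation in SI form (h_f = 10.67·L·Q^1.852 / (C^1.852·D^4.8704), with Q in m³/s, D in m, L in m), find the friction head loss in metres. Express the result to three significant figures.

h_f = 10.67·2180·0.288^1.852 / (97.4^1.852·0.419^4.8704) = 33.31 m

h_f ≈ 33.3 m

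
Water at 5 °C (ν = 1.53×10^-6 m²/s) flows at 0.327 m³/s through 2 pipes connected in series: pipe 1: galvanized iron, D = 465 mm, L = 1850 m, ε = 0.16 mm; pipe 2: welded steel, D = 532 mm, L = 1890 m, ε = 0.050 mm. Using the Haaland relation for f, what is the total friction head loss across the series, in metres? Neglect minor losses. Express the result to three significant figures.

H ≈ 17.8 m

Pipe 1: V = 1.926 m/s, Re = 5.85×10^5, ε/D = 3.44×10^-4, f = 0.01636, h_1 = f(L/D)V²/2g = 12.30 m
Pipe 2: V = 1.471 m/s, Re = 5.12×10^5, ε/D = 9.40×10^-5, f = 0.01416, h_2 = f(L/D)V²/2g = 5.548 m
Series → Q common, losses add: H = Σh = 17.84 m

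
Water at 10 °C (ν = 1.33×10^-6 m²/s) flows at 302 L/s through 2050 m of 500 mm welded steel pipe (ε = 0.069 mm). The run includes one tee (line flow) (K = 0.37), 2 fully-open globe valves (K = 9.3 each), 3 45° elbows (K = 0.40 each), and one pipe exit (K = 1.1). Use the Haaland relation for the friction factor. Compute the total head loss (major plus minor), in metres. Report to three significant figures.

V = 4Q/(πD²) = 1.538 m/s; V²/2g = 0.1206 m
Re = 5.78×10^5, ε/D = 1.38×10^-4 → f = 0.01447 (Haaland)
Major: h_f = f(L/D)·V²/2g = 0.01447·4100·0.1206 = 7.154 m
Minor: ΣK = 21.3; h_m = ΣK·V²/2g = 2.565 m
Total H_L = 7.154 + 2.565 = 9.718 m

H_L ≈ 9.72 m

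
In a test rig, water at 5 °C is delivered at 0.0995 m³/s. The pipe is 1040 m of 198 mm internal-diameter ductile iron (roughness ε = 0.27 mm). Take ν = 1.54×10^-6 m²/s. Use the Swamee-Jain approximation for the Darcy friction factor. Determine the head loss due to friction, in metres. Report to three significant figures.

V = 4Q/(πD²) = 4·0.0995/(π·0.198²) = 3.231 m/s
Re = VD/ν = 3.231·0.198/1.54×10^-6 = 4.15×10^5 → turbulent
ε/D = 0.27/198 = 0.00136
Swamee-Jain: f = 0.02191
h_f = f(L/D)V²/(2g) = 0.02191·(1040/0.198)·3.231²/(2·9.81) = 61.25 m

h_f ≈ 61.3 m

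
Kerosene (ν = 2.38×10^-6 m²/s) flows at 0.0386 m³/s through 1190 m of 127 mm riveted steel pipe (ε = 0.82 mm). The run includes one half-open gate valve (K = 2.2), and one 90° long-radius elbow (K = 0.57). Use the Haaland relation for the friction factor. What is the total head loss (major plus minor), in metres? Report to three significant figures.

V = 4Q/(πD²) = 3.047 m/s; V²/2g = 0.4732 m
Re = 1.63×10^5, ε/D = 0.00646 → f = 0.03338 (Haaland)
Major: h_f = f(L/D)·V²/2g = 0.03338·9370·0.4732 = 148.0 m
Minor: ΣK = 2.77; h_m = ΣK·V²/2g = 1.311 m
Total H_L = 148.0 + 1.311 = 149.3 m

H_L ≈ 149 m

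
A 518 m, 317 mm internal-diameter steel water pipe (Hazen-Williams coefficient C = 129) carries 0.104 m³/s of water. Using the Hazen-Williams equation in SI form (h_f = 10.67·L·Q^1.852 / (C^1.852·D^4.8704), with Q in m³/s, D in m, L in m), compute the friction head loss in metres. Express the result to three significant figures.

h_f = 10.67·518·0.104^1.852 / (129^1.852·0.317^4.8704) = 2.775 m

h_f ≈ 2.78 m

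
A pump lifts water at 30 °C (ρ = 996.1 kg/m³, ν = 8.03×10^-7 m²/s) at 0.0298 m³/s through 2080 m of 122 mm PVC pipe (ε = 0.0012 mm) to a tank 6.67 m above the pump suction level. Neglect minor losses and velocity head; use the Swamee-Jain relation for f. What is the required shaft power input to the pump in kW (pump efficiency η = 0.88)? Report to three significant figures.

P_shaft ≈ 28.1 kW

V = 4Q/(πD²) = 2.549 m/s; Re = 3.87×10^5; ε/D = 9.84×10^-6; f = 0.01385
h_f = f(L/D)V²/2g = 78.18 m
Total head H = z + h_f = 6.67 + 78.18 = 84.85 m
P_hyd = ρgQH = 996.1·9.81·0.0298·84.85 = 24.71 kW
P_shaft = P_hyd/η = 24.71/0.88 = 28.08 kW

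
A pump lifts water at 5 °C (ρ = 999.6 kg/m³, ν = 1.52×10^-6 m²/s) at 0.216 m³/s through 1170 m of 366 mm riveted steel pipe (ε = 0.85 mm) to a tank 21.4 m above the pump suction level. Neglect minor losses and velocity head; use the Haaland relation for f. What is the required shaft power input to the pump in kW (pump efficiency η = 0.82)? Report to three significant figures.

P_shaft ≈ 99.1 kW

V = 4Q/(πD²) = 2.053 m/s; Re = 4.94×10^5; ε/D = 0.00232; f = 0.02472
h_f = f(L/D)V²/2g = 16.98 m
Total head H = z + h_f = 21.4 + 16.98 = 38.38 m
P_hyd = ρgQH = 999.6·9.81·0.216·38.38 = 81.29 kW
P_shaft = P_hyd/η = 81.29/0.82 = 99.13 kW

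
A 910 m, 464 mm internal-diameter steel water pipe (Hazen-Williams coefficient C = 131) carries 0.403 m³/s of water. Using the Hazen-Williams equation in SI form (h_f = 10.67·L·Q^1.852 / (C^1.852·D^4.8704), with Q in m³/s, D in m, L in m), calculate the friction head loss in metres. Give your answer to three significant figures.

h_f ≈ 9.10 m

h_f = 10.67·910·0.403^1.852 / (131^1.852·0.464^4.8704) = 9.104 m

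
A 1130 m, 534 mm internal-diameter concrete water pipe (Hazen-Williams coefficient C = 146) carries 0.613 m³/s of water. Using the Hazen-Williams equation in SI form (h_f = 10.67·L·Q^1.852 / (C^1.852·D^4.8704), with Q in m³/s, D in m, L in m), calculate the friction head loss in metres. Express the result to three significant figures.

h_f = 10.67·1130·0.613^1.852 / (146^1.852·0.534^4.8704) = 10.14 m

h_f ≈ 10.1 m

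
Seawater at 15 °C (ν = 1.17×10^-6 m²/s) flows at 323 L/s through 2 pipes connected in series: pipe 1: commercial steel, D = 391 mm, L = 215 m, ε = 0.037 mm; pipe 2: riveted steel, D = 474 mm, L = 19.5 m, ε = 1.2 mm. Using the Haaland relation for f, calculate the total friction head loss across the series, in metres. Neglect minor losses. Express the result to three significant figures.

Pipe 1: V = 2.690 m/s, Re = 8.99×10^5, ε/D = 9.46×10^-5, f = 0.01337, h_1 = f(L/D)V²/2g = 2.711 m
Pipe 2: V = 1.830 m/s, Re = 7.42×10^5, ε/D = 0.00253, f = 0.02520, h_2 = f(L/D)V²/2g = 0.1770 m
Series → Q common, losses add: H = Σh = 2.888 m

H ≈ 2.89 m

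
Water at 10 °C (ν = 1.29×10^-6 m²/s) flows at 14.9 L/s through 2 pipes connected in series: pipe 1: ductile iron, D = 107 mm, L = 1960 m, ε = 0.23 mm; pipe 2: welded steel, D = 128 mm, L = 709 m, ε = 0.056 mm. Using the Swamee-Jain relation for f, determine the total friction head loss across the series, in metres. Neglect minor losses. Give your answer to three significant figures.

Pipe 1: V = 1.657 m/s, Re = 1.37×10^5, ε/D = 0.00215, f = 0.02529, h_1 = f(L/D)V²/2g = 64.82 m
Pipe 2: V = 1.158 m/s, Re = 1.15×10^5, ε/D = 4.38×10^-4, f = 0.01978, h_2 = f(L/D)V²/2g = 7.487 m
Series → Q common, losses add: H = Σh = 72.31 m

H ≈ 72.3 m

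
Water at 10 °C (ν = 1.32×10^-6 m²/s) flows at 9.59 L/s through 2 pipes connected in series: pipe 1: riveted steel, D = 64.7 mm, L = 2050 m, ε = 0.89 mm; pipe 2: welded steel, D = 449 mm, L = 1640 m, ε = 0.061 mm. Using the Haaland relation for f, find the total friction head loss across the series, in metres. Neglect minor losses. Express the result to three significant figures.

Pipe 1: V = 2.917 m/s, Re = 1.43×10^5, ε/D = 0.0138, f = 0.04276, h_1 = f(L/D)V²/2g = 587.5 m
Pipe 2: V = 0.06057 m/s, Re = 2.06×10^4, ε/D = 1.36×10^-4, f = 0.02578, h_2 = f(L/D)V²/2g = 0.01761 m
Series → Q common, losses add: H = Σh = 587.5 m

H ≈ 588 m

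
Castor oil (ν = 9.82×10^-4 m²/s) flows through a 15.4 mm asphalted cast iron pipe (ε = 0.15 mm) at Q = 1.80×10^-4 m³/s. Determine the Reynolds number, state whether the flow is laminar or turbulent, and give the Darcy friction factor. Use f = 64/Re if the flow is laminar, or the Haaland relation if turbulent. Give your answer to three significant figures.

V = 4Q/(πD²) = 0.9664 m/s
Re = VD/ν = 0.9664·0.0154/9.82×10^-4 = 15.2
Re < 2300 → laminar → f = 64/Re = 4.223

Re ≈ 15.2; laminar; f = 64/Re ≈ 4.22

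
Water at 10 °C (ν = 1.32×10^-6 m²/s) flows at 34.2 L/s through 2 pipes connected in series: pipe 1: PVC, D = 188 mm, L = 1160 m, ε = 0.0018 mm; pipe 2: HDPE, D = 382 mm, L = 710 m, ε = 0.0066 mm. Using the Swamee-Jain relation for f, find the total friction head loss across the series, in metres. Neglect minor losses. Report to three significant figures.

Pipe 1: V = 1.232 m/s, Re = 1.75×10^5, ε/D = 9.57×10^-6, f = 0.01602, h_1 = f(L/D)V²/2g = 7.646 m
Pipe 2: V = 0.2984 m/s, Re = 8.64×10^4, ε/D = 1.73×10^-5, f = 0.01852, h_2 = f(L/D)V²/2g = 0.1562 m
Series → Q common, losses add: H = Σh = 7.802 m

H ≈ 7.80 m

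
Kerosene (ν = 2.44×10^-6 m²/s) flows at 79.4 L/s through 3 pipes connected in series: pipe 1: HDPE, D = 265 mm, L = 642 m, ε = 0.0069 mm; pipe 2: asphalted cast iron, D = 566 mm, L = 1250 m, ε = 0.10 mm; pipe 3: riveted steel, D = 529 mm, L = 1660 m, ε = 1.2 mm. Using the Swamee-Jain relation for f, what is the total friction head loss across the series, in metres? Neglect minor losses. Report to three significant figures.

H ≈ 5.00 m

Pipe 1: V = 1.440 m/s, Re = 1.56×10^5, ε/D = 2.60×10^-5, f = 0.01651, h_1 = f(L/D)V²/2g = 4.225 m
Pipe 2: V = 0.3156 m/s, Re = 7.32×10^4, ε/D = 1.77×10^-4, f = 0.01994, h_2 = f(L/D)V²/2g = 0.2236 m
Pipe 3: V = 0.3613 m/s, Re = 7.83×10^4, ε/D = 0.00227, f = 0.02642, h_3 = f(L/D)V²/2g = 0.5515 m
Series → Q common, losses add: H = Σh = 5.000 m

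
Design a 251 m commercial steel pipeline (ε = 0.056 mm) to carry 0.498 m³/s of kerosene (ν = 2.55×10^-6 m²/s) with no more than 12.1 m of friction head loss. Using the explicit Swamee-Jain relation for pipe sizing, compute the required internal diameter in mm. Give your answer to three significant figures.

D ≈ 366 mm

Swamee-Jain (Type III): D = 0.66·[ε^1.25·(LQ²/(gh_f))^4.75 + ν·Q^9.4·(L/(gh_f))^5.2]^0.04
LQ²/(gh_f) = 0.5244; L/(gh_f) = 2.115
Term 1 = ε^1.25·(…)^4.75 = 2.26×10^-7; Term 2 = ν·Q^9.4·(…)^5.2 = 1.78×10^-7
D = 0.66·(2.26×10^-7 + 1.78×10^-7)^0.04 = 0.3663 m = 366 mm
Check: V = 4.73 m/s, Re = 6.79×10^5, f = 0.01464, h_f = 11.4 m ≈ 12.1 m ✓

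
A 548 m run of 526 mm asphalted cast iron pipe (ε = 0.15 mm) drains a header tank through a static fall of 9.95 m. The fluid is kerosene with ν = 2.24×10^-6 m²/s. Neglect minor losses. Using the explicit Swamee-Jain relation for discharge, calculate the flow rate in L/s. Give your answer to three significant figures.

Q ≈ 751 L/s

Swamee-Jain (Type II): Q = -0.965·√(gD⁵h_f/L)·ln[ε/(3.7D) + √(3.17ν²L/(gD³h_f))]
√(gD⁵h_f/L) = √(9.81·0.526⁵·9.95/548) = 0.08469
ε/(3.7D) = 7.71×10^-5; √(3.17ν²L/(gD³h_f)) = 2.48×10^-5
Q = -0.965·0.08469·ln(1.018×10^-4) = 0.7512 m³/s
Check: V = 3.46 m/s, Re = 8.12×10^5, f = 0.01578, h_f = 10.0 m ≈ 9.95 m ✓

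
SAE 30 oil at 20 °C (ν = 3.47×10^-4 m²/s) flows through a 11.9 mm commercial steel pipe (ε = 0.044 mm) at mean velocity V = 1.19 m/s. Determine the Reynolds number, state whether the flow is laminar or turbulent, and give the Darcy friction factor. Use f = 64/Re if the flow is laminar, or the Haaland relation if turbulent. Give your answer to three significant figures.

Re = VD/ν = 1.190·0.0119/3.47×10^-4 = 40.8
Re < 2300 → laminar → f = 64/Re = 1.568

Re ≈ 40.8; laminar; f = 64/Re ≈ 1.57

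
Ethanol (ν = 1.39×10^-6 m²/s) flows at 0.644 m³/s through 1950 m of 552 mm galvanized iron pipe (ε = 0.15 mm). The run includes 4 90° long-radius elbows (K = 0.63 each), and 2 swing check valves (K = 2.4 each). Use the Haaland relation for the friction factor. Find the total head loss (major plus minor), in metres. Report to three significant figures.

H_L ≈ 22.6 m

V = 4Q/(πD²) = 2.691 m/s; V²/2g = 0.3691 m
Re = 1.07×10^6, ε/D = 2.72×10^-4 → f = 0.01530 (Haaland)
Major: h_f = f(L/D)·V²/2g = 0.01530·3533·0.3691 = 19.95 m
Minor: ΣK = 7.32; h_m = ΣK·V²/2g = 2.702 m
Total H_L = 19.95 + 2.702 = 22.65 m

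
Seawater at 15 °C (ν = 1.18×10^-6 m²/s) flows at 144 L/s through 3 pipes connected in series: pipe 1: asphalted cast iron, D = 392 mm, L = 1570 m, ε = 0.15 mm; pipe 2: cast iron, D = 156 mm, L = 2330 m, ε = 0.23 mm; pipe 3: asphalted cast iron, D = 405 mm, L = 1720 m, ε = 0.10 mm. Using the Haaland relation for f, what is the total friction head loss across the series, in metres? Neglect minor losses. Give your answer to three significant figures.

Pipe 1: V = 1.193 m/s, Re = 3.96×10^5, ε/D = 3.83×10^-4, f = 0.01702, h_1 = f(L/D)V²/2g = 4.945 m
Pipe 2: V = 7.534 m/s, Re = 9.96×10^5, ε/D = 0.00147, f = 0.02188, h_2 = f(L/D)V²/2g = 945.3 m
Pipe 3: V = 1.118 m/s, Re = 3.84×10^5, ε/D = 2.47×10^-4, f = 0.01605, h_3 = f(L/D)V²/2g = 4.340 m
Series → Q common, losses add: H = Σh = 954.6 m

H ≈ 955 m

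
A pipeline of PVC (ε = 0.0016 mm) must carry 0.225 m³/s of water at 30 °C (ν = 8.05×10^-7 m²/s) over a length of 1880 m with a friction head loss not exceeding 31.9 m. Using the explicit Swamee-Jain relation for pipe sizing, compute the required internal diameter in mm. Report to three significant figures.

Swamee-Jain (Type III): D = 0.66·[ε^1.25·(LQ²/(gh_f))^4.75 + ν·Q^9.4·(L/(gh_f))^5.2]^0.04
LQ²/(gh_f) = 0.3041; L/(gh_f) = 6.008
Term 1 = ε^1.25·(…)^4.75 = 1.99×10^-10; Term 2 = ν·Q^9.4·(…)^5.2 = 7.34×10^-9
D = 0.66·(1.99×10^-10 + 7.34×10^-9)^0.04 = 0.3123 m = 312 mm
Check: V = 2.94 m/s, Re = 1.14×10^6, f = 0.01150, h_f = 30.4 m ≈ 31.9 m ✓

D ≈ 312 mm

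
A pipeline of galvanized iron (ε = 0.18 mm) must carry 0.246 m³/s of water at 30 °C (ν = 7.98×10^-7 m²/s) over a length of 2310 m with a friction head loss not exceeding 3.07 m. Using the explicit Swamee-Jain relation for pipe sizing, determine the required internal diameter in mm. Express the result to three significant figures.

D ≈ 580 mm

Swamee-Jain (Type III): D = 0.66·[ε^1.25·(LQ²/(gh_f))^4.75 + ν·Q^9.4·(L/(gh_f))^5.2]^0.04
LQ²/(gh_f) = 4.642; L/(gh_f) = 76.70
Term 1 = ε^1.25·(…)^4.75 = 0.0306; Term 2 = ν·Q^9.4·(…)^5.2 = 0.00950
D = 0.66·(0.0306 + 0.00950)^0.04 = 0.5803 m = 580 mm
Check: V = 0.930 m/s, Re = 6.76×10^5, f = 0.01615, h_f = 2.83 m ≈ 3.07 m ✓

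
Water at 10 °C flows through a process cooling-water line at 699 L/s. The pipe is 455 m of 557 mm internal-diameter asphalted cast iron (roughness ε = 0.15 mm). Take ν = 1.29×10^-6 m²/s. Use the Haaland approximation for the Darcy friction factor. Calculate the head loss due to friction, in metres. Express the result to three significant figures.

V = 4Q/(πD²) = 4·0.699/(π·0.557²) = 2.869 m/s
Re = VD/ν = 2.869·0.557/1.29×10^-6 = 1.24×10^6 → turbulent
ε/D = 0.15/557 = 2.69×10^-4
Haaland: f = 0.01519
h_f = f(L/D)V²/(2g) = 0.01519·(455/0.557)·2.869²/(2·9.81) = 5.205 m

h_f ≈ 5.20 m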